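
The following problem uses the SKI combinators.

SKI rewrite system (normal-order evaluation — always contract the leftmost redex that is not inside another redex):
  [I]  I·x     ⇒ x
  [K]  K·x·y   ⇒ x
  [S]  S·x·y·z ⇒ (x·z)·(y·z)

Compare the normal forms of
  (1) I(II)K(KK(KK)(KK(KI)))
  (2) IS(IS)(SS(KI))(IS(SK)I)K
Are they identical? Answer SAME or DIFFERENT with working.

Term A:
  start: I(II)K(KK(KK)(KK(KI)))
  →1  IIK(KK(KK)(KK(KI)))
  →2  IK(KK(KK)(KK(KI)))
  →3  K(KK(KK)(KK(KI)))
  →4  K(K(KK(KI)))
  →5  K(KK)

Term B:
  start: IS(IS)(SS(KI))(IS(SK)I)K
  →1  S(IS)(SS(KI))(IS(SK)I)K
  →2  IS(IS(SK)I)(SS(KI)(IS(SK)I))K
  →3  S(IS(SK)I)(SS(KI)(IS(SK)I))K
  →4  IS(SK)IK(SS(KI)(IS(SK)I)K)
  →5  S(SK)IK(SS(KI)(IS(SK)I)K)
  →6  SKK(IK)(SS(KI)(IS(SK)I)K)
  →7  K(IK)(K(IK))(SS(KI)(IS(SK)I)K)
  →8  IK(SS(KI)(IS(SK)I)K)
  →9  K(SS(KI)(IS(SK)I)K)
  →10  K(S(IS(SK)I)(KI(IS(SK)I))K)
  →11  K(IS(SK)IK(KI(IS(SK)I)K))
  →12  K(S(SK)IK(KI(IS(SK)I)K))
  →13  K(SKK(IK)(KI(IS(SK)I)K))
  →14  K(K(IK)(K(IK))(KI(IS(SK)I)K))
  →15  K(IK(KI(IS(SK)I)K))
  →16  K(K(KI(IS(SK)I)K))
  →17  K(K(IK))
  →18  K(KK)

Answer: SAME — A ⇓ K(KK), B ⇓ K(KK)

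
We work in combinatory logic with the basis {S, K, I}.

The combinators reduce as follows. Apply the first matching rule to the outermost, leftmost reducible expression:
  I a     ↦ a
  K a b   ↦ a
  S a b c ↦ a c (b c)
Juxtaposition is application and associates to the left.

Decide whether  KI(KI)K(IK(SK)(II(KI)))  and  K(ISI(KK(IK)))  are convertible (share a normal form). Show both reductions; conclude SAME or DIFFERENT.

Term A:
  start: KI(KI)K(IK(SK)(II(KI)))
  →1  IK(IK(SK)(II(KI)))
  →2  K(IK(SK)(II(KI)))
  →3  K(K(SK)(II(KI)))
  →4  K(SK)

Term B:
  start: K(ISI(KK(IK)))
  →1  K(SI(KK(IK)))
  →2  K(SIK)

Answer: DIFFERENT — A ⇓ K(SK), B ⇓ K(SIK)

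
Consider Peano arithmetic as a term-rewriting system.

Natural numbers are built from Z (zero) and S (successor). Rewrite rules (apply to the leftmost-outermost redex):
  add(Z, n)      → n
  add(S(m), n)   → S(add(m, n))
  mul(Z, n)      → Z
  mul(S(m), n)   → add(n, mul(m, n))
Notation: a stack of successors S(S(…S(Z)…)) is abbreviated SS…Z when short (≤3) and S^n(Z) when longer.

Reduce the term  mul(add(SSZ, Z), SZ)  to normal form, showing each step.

Answer: normal form = SSZ  (in 10 steps)

Derivation:
  start: mul(add(SSZ, Z), SZ)
  [1] mul(S(add(SZ, Z)), SZ)
  [2] add(SZ, mul(add(SZ, Z), SZ))
  [3] S(add(Z, mul(add(SZ, Z), SZ)))
  [4] S(mul(add(SZ, Z), SZ))
  [5] S(mul(S(add(Z, Z)), SZ))
  [6] S(add(SZ, mul(add(Z, Z), SZ)))
  [7] S(S(add(Z, mul(add(Z, Z), SZ))))
  [8] S(S(mul(add(Z, Z), SZ)))
  [9] S(S(mul(Z, SZ)))
  [10] SSZ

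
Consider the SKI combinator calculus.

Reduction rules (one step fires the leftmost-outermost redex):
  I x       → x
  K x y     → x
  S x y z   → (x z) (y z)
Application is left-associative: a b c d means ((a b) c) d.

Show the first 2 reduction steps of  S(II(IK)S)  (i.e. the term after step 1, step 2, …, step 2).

Answer: after 2 steps: S(IKS)

Reduction:
  start: S(II(IK)S)
  [1] S(I(IK)S)
  [2] S(IKS)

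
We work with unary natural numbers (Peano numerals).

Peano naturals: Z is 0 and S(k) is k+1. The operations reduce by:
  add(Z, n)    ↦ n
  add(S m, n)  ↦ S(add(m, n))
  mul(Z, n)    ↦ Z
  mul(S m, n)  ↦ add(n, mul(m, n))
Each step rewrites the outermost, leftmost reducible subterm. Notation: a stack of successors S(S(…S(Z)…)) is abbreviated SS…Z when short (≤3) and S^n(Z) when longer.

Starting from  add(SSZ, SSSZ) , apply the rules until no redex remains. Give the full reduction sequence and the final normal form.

  start: add(SSZ, SSSZ)
  [1] S(add(SZ, SSSZ))
  [2] S(S(add(Z, SSSZ)))
  [3] S^5(Z)

Answer: normal form = S^5(Z)  (in 3 steps)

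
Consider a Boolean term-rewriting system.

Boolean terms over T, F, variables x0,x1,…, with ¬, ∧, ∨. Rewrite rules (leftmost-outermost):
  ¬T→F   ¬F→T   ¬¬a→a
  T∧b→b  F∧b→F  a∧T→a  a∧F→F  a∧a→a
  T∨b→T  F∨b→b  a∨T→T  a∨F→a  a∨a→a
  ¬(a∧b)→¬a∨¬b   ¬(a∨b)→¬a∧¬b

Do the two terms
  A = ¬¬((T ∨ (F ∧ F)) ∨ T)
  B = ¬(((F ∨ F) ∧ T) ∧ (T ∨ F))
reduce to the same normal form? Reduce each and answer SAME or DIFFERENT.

Answer: SAME — A ⇓ T, B ⇓ T

Working:
Term A:
  start: ¬¬((T ∨ (F ∧ F)) ∨ T)
  [1] (T ∨ (F ∧ F)) ∨ T
  [2] T

Term B:
  start: ¬(((F ∨ F) ∧ T) ∧ (T ∨ F))
  [1] ¬((F ∨ F) ∧ T) ∨ ¬(T ∨ F)
  [2] (¬(F ∨ F) ∨ ¬T) ∨ ¬(T ∨ F)
  [3] ((¬F ∧ ¬F) ∨ ¬T) ∨ ¬(T ∨ F)
  [4] (¬F ∨ ¬T) ∨ ¬(T ∨ F)
  [5] (T ∨ ¬T) ∨ ¬(T ∨ F)
  [6] T ∨ ¬(T ∨ F)
  [7] T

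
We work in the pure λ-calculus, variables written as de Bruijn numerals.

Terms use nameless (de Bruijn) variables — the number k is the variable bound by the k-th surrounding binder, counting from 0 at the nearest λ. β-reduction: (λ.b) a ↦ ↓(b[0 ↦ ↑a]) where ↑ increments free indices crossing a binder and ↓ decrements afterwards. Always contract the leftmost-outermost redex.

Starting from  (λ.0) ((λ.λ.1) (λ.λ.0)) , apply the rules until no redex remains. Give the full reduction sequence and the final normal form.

  start: (λ.0) ((λ.λ.1) (λ.λ.0))
  →1  (λ.λ.1) (λ.λ.0)
  →2  λ.λ.λ.0

Answer: normal form = λ.λ.λ.0  (in 2 steps)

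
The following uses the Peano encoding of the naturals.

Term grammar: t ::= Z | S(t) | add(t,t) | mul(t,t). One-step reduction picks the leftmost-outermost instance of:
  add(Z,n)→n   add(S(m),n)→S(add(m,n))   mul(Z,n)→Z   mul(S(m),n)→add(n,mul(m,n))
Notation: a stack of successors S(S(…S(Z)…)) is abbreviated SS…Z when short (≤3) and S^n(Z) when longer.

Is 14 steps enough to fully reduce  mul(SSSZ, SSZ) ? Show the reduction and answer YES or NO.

Answer: YES — reaches normal form S^6(Z) in 13 ≤ 14 steps

Reduction:
  start: mul(SSSZ, SSZ)
  →1  add(SSZ, mul(SSZ, SSZ))
  →2  S(add(SZ, mul(SSZ, SSZ)))
  →3  S(S(add(Z, mul(SSZ, SSZ))))
  →4  S(S(mul(SSZ, SSZ)))
  →5  S(S(add(SSZ, mul(SZ, SSZ))))
  →6  S(S(S(add(SZ, mul(SZ, SSZ)))))
  →7  S(S(S(S(add(Z, mul(SZ, SSZ))))))
  →8  S(S(S(S(mul(SZ, SSZ)))))
  →9  S(S(S(S(add(SSZ, mul(Z, SSZ))))))
  →10  S(S(S(S(S(add(SZ, mul(Z, SSZ)))))))
  →11  S(S(S(S(S(S(add(Z, mul(Z, SSZ))))))))
  →12  S(S(S(S(S(S(mul(Z, SSZ)))))))
  →13  S^6(Z)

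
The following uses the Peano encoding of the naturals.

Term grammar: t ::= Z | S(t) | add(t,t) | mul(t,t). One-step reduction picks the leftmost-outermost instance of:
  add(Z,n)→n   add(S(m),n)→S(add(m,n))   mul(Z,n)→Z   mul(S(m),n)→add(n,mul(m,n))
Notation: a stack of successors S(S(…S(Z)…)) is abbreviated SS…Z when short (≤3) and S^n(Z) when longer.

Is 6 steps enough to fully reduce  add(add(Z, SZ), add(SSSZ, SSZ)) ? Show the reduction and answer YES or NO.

Answer: NO — after 6 steps the term is S(S(S(S(add(Z, SSZ))))), not yet normal

Derivation:
  start: add(add(Z, SZ), add(SSSZ, SSZ))
  [1] add(SZ, add(SSSZ, SSZ))
  [2] S(add(Z, add(SSSZ, SSZ)))
  [3] S(add(SSSZ, SSZ))
  [4] S(S(add(SSZ, SSZ)))
  [5] S(S(S(add(SZ, SSZ))))
  [6] S(S(S(S(add(Z, SSZ)))))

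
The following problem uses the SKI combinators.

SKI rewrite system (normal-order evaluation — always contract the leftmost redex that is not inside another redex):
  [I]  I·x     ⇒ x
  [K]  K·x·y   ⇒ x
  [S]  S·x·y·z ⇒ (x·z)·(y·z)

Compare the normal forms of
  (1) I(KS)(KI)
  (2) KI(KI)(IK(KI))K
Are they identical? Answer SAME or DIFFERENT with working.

Term A:
  start: I(KS)(KI)
  →1  KS(KI)
  →2  S

Term B:
  start: KI(KI)(IK(KI))K
  →1  I(IK(KI))K
  →2  IK(KI)K
  →3  K(KI)K
  →4  KI

Answer: DIFFERENT — A ⇓ S, B ⇓ KI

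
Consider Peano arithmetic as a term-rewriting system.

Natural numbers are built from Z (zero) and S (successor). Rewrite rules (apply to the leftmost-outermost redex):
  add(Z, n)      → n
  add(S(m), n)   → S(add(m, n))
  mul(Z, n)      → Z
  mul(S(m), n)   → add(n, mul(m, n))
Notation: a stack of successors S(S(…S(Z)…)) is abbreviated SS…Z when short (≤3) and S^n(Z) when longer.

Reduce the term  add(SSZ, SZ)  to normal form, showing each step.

  start: add(SSZ, SZ)
  →1  S(add(SZ, SZ))
  →2  S(S(add(Z, SZ)))
  →3  SSSZ

Answer: normal form = SSSZ  (in 3 steps)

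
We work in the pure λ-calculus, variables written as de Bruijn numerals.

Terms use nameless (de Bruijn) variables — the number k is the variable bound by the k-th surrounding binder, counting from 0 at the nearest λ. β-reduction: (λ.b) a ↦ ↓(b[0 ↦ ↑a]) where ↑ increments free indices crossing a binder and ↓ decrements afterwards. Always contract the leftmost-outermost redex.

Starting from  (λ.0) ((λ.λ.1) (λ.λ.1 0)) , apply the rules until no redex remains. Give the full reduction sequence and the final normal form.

Answer: normal form = λ.λ.λ.1 0  (in 2 steps)

Reduction:
  start: (λ.0) ((λ.λ.1) (λ.λ.1 0))
  [1] (λ.λ.1) (λ.λ.1 0)
  [2] λ.λ.λ.1 0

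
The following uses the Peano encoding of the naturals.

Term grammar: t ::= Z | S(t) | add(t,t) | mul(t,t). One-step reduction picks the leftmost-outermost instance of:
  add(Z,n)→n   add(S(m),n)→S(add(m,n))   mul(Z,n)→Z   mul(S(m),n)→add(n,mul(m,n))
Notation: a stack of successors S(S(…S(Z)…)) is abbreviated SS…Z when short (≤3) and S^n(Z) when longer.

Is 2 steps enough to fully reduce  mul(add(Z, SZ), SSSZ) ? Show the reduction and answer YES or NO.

  start: mul(add(Z, SZ), SSSZ)
  →1  mul(SZ, SSSZ)
  →2  add(SSSZ, mul(Z, SSSZ))

Answer: NO — after 2 steps the term is add(SSSZ, mul(Z, SSSZ)), not yet normal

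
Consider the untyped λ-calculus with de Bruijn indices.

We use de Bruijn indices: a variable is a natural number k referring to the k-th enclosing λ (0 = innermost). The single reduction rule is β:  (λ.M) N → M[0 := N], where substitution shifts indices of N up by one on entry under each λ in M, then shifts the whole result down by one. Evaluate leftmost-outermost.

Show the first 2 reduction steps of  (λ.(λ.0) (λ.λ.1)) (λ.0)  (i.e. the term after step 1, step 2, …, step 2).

  start: (λ.(λ.0) (λ.λ.1)) (λ.0)
  step 1: (λ.0) (λ.λ.1)
  step 2: λ.λ.1

Answer: after 2 steps: λ.λ.1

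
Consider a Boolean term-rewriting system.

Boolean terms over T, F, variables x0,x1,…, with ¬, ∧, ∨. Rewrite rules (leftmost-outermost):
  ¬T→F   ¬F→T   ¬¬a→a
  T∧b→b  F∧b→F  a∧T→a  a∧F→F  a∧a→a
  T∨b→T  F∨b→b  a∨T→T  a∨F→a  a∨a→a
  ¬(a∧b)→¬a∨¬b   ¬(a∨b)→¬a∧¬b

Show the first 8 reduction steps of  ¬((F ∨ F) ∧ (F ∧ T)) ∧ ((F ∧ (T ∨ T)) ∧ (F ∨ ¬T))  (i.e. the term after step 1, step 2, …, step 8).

Answer: after 8 steps: F

Working:
  start: ¬((F ∨ F) ∧ (F ∧ T)) ∧ ((F ∧ (T ∨ T)) ∧ (F ∨ ¬T))
  [1] (¬(F ∨ F) ∨ ¬(F ∧ T)) ∧ ((F ∧ (T ∨ T)) ∧ (F ∨ ¬T))
  [2] ((¬F ∧ ¬F) ∨ ¬(F ∧ T)) ∧ ((F ∧ (T ∨ T)) ∧ (F ∨ ¬T))
  [3] (¬F ∨ ¬(F ∧ T)) ∧ ((F ∧ (T ∨ T)) ∧ (F ∨ ¬T))
  [4] (T ∨ ¬(F ∧ T)) ∧ ((F ∧ (T ∨ T)) ∧ (F ∨ ¬T))
  [5] T ∧ ((F ∧ (T ∨ T)) ∧ (F ∨ ¬T))
  [6] (F ∧ (T ∨ T)) ∧ (F ∨ ¬T)
  [7] F ∧ (F ∨ ¬T)
  [8] F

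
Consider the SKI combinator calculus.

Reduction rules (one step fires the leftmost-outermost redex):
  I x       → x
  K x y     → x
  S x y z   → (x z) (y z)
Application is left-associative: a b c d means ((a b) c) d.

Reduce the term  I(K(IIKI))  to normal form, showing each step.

Answer: normal form = K(KI)  (in 3 steps)

Working:
  start: I(K(IIKI))
  →1  K(IIKI)
  →2  K(IKI)
  →3  K(KI)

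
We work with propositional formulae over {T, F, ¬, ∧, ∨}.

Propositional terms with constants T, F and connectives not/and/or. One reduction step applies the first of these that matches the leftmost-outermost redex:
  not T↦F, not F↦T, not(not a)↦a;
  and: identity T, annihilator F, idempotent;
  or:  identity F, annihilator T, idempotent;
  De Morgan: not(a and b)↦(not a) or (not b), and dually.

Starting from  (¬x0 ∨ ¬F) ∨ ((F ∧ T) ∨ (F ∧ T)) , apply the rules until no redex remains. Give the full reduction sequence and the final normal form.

Answer: normal form = T  (in 3 steps)

Reduction:
  start: (¬x0 ∨ ¬F) ∨ ((F ∧ T) ∨ (F ∧ T))
  →1  (¬x0 ∨ T) ∨ ((F ∧ T) ∨ (F ∧ T))
  →2  T ∨ ((F ∧ T) ∨ (F ∧ T))
  →3  T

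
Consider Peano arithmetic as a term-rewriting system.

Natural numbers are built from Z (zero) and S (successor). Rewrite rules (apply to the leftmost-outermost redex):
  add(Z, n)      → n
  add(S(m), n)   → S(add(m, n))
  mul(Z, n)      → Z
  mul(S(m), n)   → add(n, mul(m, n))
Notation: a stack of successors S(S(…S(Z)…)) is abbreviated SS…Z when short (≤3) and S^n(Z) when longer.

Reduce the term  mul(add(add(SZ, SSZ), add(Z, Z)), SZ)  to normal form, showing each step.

Answer: normal form = SSSZ  (in 17 steps)

Reduction:
  start: mul(add(add(SZ, SSZ), add(Z, Z)), SZ)
  →1  mul(add(S(add(Z, SSZ)), add(Z, Z)), SZ)
  →2  mul(S(add(add(Z, SSZ), add(Z, Z))), SZ)
  →3  add(SZ, mul(add(add(Z, SSZ), add(Z, Z)), SZ))
  →4  S(add(Z, mul(add(add(Z, SSZ), add(Z, Z)), SZ)))
  →5  S(mul(add(add(Z, SSZ), add(Z, Z)), SZ))
  →6  S(mul(add(SSZ, add(Z, Z)), SZ))
  →7  S(mul(S(add(SZ, add(Z, Z))), SZ))
  →8  S(add(SZ, mul(add(SZ, add(Z, Z)), SZ)))
  →9  S(S(add(Z, mul(add(SZ, add(Z, Z)), SZ))))
  →10  S(S(mul(add(SZ, add(Z, Z)), SZ)))
  →11  S(S(mul(S(add(Z, add(Z, Z))), SZ)))
  →12  S(S(add(SZ, mul(add(Z, add(Z, Z)), SZ))))
  →13  S(S(S(add(Z, mul(add(Z, add(Z, Z)), SZ)))))
  →14  S(S(S(mul(add(Z, add(Z, Z)), SZ))))
  →15  S(S(S(mul(add(Z, Z), SZ))))
  →16  S(S(S(mul(Z, SZ))))
  →17  SSSZ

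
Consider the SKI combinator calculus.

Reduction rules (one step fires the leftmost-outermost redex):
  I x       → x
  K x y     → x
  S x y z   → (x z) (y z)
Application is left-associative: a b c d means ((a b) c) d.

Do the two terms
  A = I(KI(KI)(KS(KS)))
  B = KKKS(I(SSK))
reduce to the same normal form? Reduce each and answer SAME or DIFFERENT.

Answer: SAME — A ⇓ S, B ⇓ S

Reduction:
Term A:
  start: I(KI(KI)(KS(KS)))
  step 1: KI(KI)(KS(KS))
  step 2: I(KS(KS))
  step 3: KS(KS)
  step 4: S

Term B:
  start: KKKS(I(SSK))
  step 1: KS(I(SSK))
  step 2: S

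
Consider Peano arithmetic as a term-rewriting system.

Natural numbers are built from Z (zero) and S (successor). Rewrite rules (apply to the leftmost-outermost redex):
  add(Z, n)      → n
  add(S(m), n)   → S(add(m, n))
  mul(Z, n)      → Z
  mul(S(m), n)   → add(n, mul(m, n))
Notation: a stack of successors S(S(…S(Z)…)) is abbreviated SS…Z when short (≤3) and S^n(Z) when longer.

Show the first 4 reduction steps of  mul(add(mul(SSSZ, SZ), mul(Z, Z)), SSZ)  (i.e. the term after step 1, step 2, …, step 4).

  start: mul(add(mul(SSSZ, SZ), mul(Z, Z)), SSZ)
  [1] mul(add(add(SZ, mul(SSZ, SZ)), mul(Z, Z)), SSZ)
  [2] mul(add(S(add(Z, mul(SSZ, SZ))), mul(Z, Z)), SSZ)
  [3] mul(S(add(add(Z, mul(SSZ, SZ)), mul(Z, Z))), SSZ)
  [4] add(SSZ, mul(add(add(Z, mul(SSZ, SZ)), mul(Z, Z)), SSZ))

Answer: after 4 steps: add(SSZ, mul(add(add(Z, mul(SSZ, SZ)), mul(Z, Z)), SSZ))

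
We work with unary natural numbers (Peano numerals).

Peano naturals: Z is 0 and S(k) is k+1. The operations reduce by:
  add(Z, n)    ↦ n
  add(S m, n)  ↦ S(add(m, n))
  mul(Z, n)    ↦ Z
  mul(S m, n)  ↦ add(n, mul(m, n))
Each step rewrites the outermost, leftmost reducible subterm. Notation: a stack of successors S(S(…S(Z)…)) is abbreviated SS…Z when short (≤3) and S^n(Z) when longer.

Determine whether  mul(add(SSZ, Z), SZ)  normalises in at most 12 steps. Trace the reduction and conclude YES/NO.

  start: mul(add(SSZ, Z), SZ)
  →1  mul(S(add(SZ, Z)), SZ)
  →2  add(SZ, mul(add(SZ, Z), SZ))
  →3  S(add(Z, mul(add(SZ, Z), SZ)))
  →4  S(mul(add(SZ, Z), SZ))
  →5  S(mul(S(add(Z, Z)), SZ))
  →6  S(add(SZ, mul(add(Z, Z), SZ)))
  →7  S(S(add(Z, mul(add(Z, Z), SZ))))
  →8  S(S(mul(add(Z, Z), SZ)))
  →9  S(S(mul(Z, SZ)))
  →10  SSZ

Answer: YES — reaches normal form SSZ in 10 ≤ 12 steps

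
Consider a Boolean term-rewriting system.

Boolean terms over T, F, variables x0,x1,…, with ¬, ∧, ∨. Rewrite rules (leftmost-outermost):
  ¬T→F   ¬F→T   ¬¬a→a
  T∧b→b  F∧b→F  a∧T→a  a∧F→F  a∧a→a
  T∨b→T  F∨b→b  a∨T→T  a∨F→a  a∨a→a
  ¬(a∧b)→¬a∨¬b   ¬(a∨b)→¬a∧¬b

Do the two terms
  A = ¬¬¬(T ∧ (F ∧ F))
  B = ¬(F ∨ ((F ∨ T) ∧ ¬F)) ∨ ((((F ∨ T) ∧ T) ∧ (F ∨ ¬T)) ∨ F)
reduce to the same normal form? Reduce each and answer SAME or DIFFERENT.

Term A:
  start: ¬¬¬(T ∧ (F ∧ F))
  →1  ¬(T ∧ (F ∧ F))
  →2  ¬T ∨ ¬(F ∧ F)
  →3  F ∨ ¬(F ∧ F)
  →4  ¬(F ∧ F)
  →5  ¬F ∨ ¬F
  →6  ¬F
  →7  T

Term B:
  start: ¬(F ∨ ((F ∨ T) ∧ ¬F)) ∨ ((((F ∨ T) ∧ T) ∧ (F ∨ ¬T)) ∨ F)
  →1  (¬F ∧ ¬((F ∨ T) ∧ ¬F)) ∨ ((((F ∨ T) ∧ T) ∧ (F ∨ ¬T)) ∨ F)
  →2  (T ∧ ¬((F ∨ T) ∧ ¬F)) ∨ ((((F ∨ T) ∧ T) ∧ (F ∨ ¬T)) ∨ F)
  →3  ¬((F ∨ T) ∧ ¬F) ∨ ((((F ∨ T) ∧ T) ∧ (F ∨ ¬T)) ∨ F)
  →4  (¬(F ∨ T) ∨ ¬¬F) ∨ ((((F ∨ T) ∧ T) ∧ (F ∨ ¬T)) ∨ F)
  →5  ((¬F ∧ ¬T) ∨ ¬¬F) ∨ ((((F ∨ T) ∧ T) ∧ (F ∨ ¬T)) ∨ F)
  →6  ((T ∧ ¬T) ∨ ¬¬F) ∨ ((((F ∨ T) ∧ T) ∧ (F ∨ ¬T)) ∨ F)
  →7  (¬T ∨ ¬¬F) ∨ ((((F ∨ T) ∧ T) ∧ (F ∨ ¬T)) ∨ F)
  →8  (F ∨ ¬¬F) ∨ ((((F ∨ T) ∧ T) ∧ (F ∨ ¬T)) ∨ F)
  →9  ¬¬F ∨ ((((F ∨ T) ∧ T) ∧ (F ∨ ¬T)) ∨ F)
  →10  F ∨ ((((F ∨ T) ∧ T) ∧ (F ∨ ¬T)) ∨ F)
  →11  (((F ∨ T) ∧ T) ∧ (F ∨ ¬T)) ∨ F
  →12  ((F ∨ T) ∧ T) ∧ (F ∨ ¬T)
  →13  (F ∨ T) ∧ (F ∨ ¬T)
  →14  T ∧ (F ∨ ¬T)
  →15  F ∨ ¬T
  →16  ¬T
  →17  F

Answer: DIFFERENT — A ⇓ T, B ⇓ F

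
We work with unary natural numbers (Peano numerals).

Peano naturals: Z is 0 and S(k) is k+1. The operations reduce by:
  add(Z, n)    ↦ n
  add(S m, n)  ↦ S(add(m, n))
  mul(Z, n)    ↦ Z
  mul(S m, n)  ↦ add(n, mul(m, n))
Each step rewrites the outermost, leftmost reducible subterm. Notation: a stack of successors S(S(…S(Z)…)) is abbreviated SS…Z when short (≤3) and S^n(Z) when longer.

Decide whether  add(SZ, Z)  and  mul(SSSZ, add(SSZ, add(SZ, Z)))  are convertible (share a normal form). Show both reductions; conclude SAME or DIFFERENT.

Term A:
  start: add(SZ, Z)
  step 1: S(add(Z, Z))
  step 2: SZ

Term B:
  start: mul(SSSZ, add(SSZ, add(SZ, Z)))
  step 1: add(add(SSZ, add(SZ, Z)), mul(SSZ, add(SSZ, add(SZ, Z))))
  step 2: add(S(add(SZ, add(SZ, Z))), mul(SSZ, add(SSZ, add(SZ, Z))))
  step 3: S(add(add(SZ, add(SZ, Z)), mul(SSZ, add(SSZ, add(SZ, Z)))))
  step 4: S(add(S(add(Z, add(SZ, Z))), mul(SSZ, add(SSZ, add(SZ, Z)))))
  step 5: S(S(add(add(Z, add(SZ, Z)), mul(SSZ, add(SSZ, add(SZ, Z))))))
  step 6: S(S(add(add(SZ, Z), mul(SSZ, add(SSZ, add(SZ, Z))))))
  step 7: S(S(add(S(add(Z, Z)), mul(SSZ, add(SSZ, add(SZ, Z))))))
  step 8: S(S(S(add(add(Z, Z), mul(SSZ, add(SSZ, add(SZ, Z)))))))
  step 9: S(S(S(add(Z, mul(SSZ, add(SSZ, add(SZ, Z)))))))
  step 10: S(S(S(mul(SSZ, add(SSZ, add(SZ, Z))))))
  step 11: S(S(S(add(add(SSZ, add(SZ, Z)), mul(SZ, add(SSZ, add(SZ, Z)))))))
  step 12: S(S(S(add(S(add(SZ, add(SZ, Z))), mul(SZ, add(SSZ, add(SZ, Z)))))))
  step 13: S(S(S(S(add(add(SZ, add(SZ, Z)), mul(SZ, add(SSZ, add(SZ, Z))))))))
  step 14: S(S(S(S(add(S(add(Z, add(SZ, Z))), mul(SZ, add(SSZ, add(SZ, Z))))))))
  step 15: S(S(S(S(S(add(add(Z, add(SZ, Z)), mul(SZ, add(SSZ, add(SZ, Z)))))))))
  step 16: S(S(S(S(S(add(add(SZ, Z), mul(SZ, add(SSZ, add(SZ, Z)))))))))
  step 17: S(S(S(S(S(add(S(add(Z, Z)), mul(SZ, add(SSZ, add(SZ, Z)))))))))
  step 18: S(S(S(S(S(S(add(add(Z, Z), mul(SZ, add(SSZ, add(SZ, Z))))))))))
  step 19: S(S(S(S(S(S(add(Z, mul(SZ, add(SSZ, add(SZ, Z))))))))))
  step 20: S(S(S(S(S(S(mul(SZ, add(SSZ, add(SZ, Z)))))))))
  step 21: S(S(S(S(S(S(add(add(SSZ, add(SZ, Z)), mul(Z, add(SSZ, add(SZ, Z))))))))))
  step 22: S(S(S(S(S(S(add(S(add(SZ, add(SZ, Z))), mul(Z, add(SSZ, add(SZ, Z))))))))))
  step 23: S(S(S(S(S(S(S(add(add(SZ, add(SZ, Z)), mul(Z, add(SSZ, add(SZ, Z)))))))))))
  step 24: S(S(S(S(S(S(S(add(S(add(Z, add(SZ, Z))), mul(Z, add(SSZ, add(SZ, Z)))))))))))
  step 25: S(S(S(S(S(S(S(S(add(add(Z, add(SZ, Z)), mul(Z, add(SSZ, add(SZ, Z))))))))))))
  step 26: S(S(S(S(S(S(S(S(add(add(SZ, Z), mul(Z, add(SSZ, add(SZ, Z))))))))))))
  step 27: S(S(S(S(S(S(S(S(add(S(add(Z, Z)), mul(Z, add(SSZ, add(SZ, Z))))))))))))
  step 28: S(S(S(S(S(S(S(S(S(add(add(Z, Z), mul(Z, add(SSZ, add(SZ, Z)))))))))))))
  step 29: S(S(S(S(S(S(S(S(S(add(Z, mul(Z, add(SSZ, add(SZ, Z)))))))))))))
  step 30: S(S(S(S(S(S(S(S(S(mul(Z, add(SSZ, add(SZ, Z))))))))))))
  step 31: S^9(Z)

Answer: DIFFERENT — A ⇓ SZ, B ⇓ S^9(Z)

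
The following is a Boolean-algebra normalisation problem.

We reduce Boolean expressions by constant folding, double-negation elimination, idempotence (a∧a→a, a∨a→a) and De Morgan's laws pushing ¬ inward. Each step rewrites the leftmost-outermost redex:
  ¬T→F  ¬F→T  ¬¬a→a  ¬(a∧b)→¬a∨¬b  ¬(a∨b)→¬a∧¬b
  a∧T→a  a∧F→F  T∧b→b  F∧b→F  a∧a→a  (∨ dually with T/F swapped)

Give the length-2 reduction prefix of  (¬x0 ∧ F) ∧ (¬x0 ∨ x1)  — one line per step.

Answer: after 2 steps: F

Derivation:
  start: (¬x0 ∧ F) ∧ (¬x0 ∨ x1)
  step 1: F ∧ (¬x0 ∨ x1)
  step 2: F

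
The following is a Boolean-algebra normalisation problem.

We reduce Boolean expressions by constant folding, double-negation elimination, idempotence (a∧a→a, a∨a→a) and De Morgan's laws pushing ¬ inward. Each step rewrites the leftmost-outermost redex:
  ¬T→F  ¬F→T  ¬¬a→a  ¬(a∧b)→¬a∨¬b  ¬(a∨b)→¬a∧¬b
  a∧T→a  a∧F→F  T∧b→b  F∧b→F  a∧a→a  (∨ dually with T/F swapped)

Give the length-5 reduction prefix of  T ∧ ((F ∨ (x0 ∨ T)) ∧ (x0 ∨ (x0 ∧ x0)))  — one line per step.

  start: T ∧ ((F ∨ (x0 ∨ T)) ∧ (x0 ∨ (x0 ∧ x0)))
  →1  (F ∨ (x0 ∨ T)) ∧ (x0 ∨ (x0 ∧ x0))
  →2  (x0 ∨ T) ∧ (x0 ∨ (x0 ∧ x0))
  →3  T ∧ (x0 ∨ (x0 ∧ x0))
  →4  x0 ∨ (x0 ∧ x0)
  →5  x0 ∨ x0

Answer: after 5 steps: x0 ∨ x0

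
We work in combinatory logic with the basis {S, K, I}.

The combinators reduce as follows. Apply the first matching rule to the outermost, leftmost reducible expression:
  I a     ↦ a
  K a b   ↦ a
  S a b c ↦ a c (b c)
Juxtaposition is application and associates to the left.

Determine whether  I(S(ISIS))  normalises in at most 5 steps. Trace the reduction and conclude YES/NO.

Answer: YES — reaches normal form S(SIS) in 2 ≤ 5 steps

Reduction:
  start: I(S(ISIS))
  →1  S(ISIS)
  →2  S(SIS)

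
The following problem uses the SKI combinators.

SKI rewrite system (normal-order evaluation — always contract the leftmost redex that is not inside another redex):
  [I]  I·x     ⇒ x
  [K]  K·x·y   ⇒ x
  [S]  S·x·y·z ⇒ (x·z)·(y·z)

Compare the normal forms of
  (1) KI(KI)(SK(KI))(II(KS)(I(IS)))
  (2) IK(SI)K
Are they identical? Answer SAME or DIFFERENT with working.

Term A:
  start: KI(KI)(SK(KI))(II(KS)(I(IS)))
  step 1: I(SK(KI))(II(KS)(I(IS)))
  step 2: SK(KI)(II(KS)(I(IS)))
  step 3: K(II(KS)(I(IS)))(KI(II(KS)(I(IS))))
  step 4: II(KS)(I(IS))
  step 5: I(KS)(I(IS))
  step 6: KS(I(IS))
  step 7: S

Term B:
  start: IK(SI)K
  step 1: K(SI)K
  step 2: SI

Answer: DIFFERENT — A ⇓ S, B ⇓ SI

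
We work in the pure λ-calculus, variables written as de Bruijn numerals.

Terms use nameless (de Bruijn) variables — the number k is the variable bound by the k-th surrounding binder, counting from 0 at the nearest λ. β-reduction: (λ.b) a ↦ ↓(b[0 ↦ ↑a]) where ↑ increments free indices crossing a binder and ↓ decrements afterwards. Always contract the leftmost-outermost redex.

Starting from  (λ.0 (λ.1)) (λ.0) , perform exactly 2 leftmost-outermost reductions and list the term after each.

  start: (λ.0 (λ.1)) (λ.0)
  [1] (λ.0) (λ.λ.0)
  [2] λ.λ.0

Answer: after 2 steps: λ.λ.0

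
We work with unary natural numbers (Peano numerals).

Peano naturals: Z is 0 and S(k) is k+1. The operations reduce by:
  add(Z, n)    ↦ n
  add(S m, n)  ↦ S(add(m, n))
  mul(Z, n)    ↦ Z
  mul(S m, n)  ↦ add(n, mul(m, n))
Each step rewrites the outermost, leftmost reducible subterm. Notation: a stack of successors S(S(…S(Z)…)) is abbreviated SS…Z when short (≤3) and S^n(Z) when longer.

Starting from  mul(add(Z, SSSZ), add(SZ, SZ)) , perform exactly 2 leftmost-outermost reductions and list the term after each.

Answer: after 2 steps: add(add(SZ, SZ), mul(SSZ, add(SZ, SZ)))

Working:
  start: mul(add(Z, SSSZ), add(SZ, SZ))
  step 1: mul(SSSZ, add(SZ, SZ))
  step 2: add(add(SZ, SZ), mul(SSZ, add(SZ, SZ)))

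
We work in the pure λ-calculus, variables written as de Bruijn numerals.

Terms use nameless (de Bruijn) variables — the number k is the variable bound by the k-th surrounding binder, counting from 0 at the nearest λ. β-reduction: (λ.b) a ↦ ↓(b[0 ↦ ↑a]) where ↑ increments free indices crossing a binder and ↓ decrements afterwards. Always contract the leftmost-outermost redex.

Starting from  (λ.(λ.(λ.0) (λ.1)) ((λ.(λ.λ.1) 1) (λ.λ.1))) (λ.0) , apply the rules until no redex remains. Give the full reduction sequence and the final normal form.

  start: (λ.(λ.(λ.0) (λ.1)) ((λ.(λ.λ.1) 1) (λ.λ.1))) (λ.0)
  step 1: (λ.(λ.0) (λ.1)) ((λ.(λ.λ.1) (λ.0)) (λ.λ.1))
  step 2: (λ.0) (λ.(λ.(λ.λ.1) (λ.0)) (λ.λ.1))
  step 3: λ.(λ.(λ.λ.1) (λ.0)) (λ.λ.1)
  step 4: λ.(λ.λ.1) (λ.0)
  step 5: λ.λ.λ.0

Answer: normal form = λ.λ.λ.0  (in 5 steps)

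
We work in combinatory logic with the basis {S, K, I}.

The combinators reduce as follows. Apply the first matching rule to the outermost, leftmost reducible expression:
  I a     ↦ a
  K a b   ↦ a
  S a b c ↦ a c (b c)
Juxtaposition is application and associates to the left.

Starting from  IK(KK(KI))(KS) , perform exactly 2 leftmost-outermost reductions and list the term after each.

Answer: after 2 steps: KK(KI)

Derivation:
  start: IK(KK(KI))(KS)
  step 1: K(KK(KI))(KS)
  step 2: KK(KI)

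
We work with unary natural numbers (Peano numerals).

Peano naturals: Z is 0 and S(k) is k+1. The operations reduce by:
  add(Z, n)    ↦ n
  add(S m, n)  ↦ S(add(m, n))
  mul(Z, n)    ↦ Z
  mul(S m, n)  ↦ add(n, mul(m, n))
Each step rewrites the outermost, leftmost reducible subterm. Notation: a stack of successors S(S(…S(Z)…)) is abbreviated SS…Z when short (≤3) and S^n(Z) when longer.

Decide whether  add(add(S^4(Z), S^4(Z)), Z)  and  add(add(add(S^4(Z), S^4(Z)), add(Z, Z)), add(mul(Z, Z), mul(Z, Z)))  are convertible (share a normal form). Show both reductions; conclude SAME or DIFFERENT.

Answer: SAME — A ⇓ S^8(Z), B ⇓ S^8(Z)

Working:
Term A:
  start: add(add(S^4(Z), S^4(Z)), Z)
  step 1: add(S(add(SSSZ, S^4(Z))), Z)
  step 2: S(add(add(SSSZ, S^4(Z)), Z))
  step 3: S(add(S(add(SSZ, S^4(Z))), Z))
  step 4: S(S(add(add(SSZ, S^4(Z)), Z)))
  step 5: S(S(add(S(add(SZ, S^4(Z))), Z)))
  step 6: S(S(S(add(add(SZ, S^4(Z)), Z))))
  step 7: S(S(S(add(S(add(Z, S^4(Z))), Z))))
  step 8: S(S(S(S(add(add(Z, S^4(Z)), Z)))))
  step 9: S(S(S(S(add(S^4(Z), Z)))))
  step 10: S(S(S(S(S(add(SSSZ, Z))))))
  step 11: S(S(S(S(S(S(add(SSZ, Z)))))))
  step 12: S(S(S(S(S(S(S(add(SZ, Z))))))))
  step 13: S(S(S(S(S(S(S(S(add(Z, Z)))))))))
  step 14: S^8(Z)

Term B:
  start: add(add(add(S^4(Z), S^4(Z)), add(Z, Z)), add(mul(Z, Z), mul(Z, Z)))
  step 1: add(add(S(add(SSSZ, S^4(Z))), add(Z, Z)), add(mul(Z, Z), mul(Z, Z)))
  step 2: add(S(add(add(SSSZ, S^4(Z)), add(Z, Z))), add(mul(Z, Z), mul(Z, Z)))
  step 3: S(add(add(add(SSSZ, S^4(Z)), add(Z, Z)), add(mul(Z, Z), mul(Z, Z))))
  step 4: S(add(add(S(add(SSZ, S^4(Z))), add(Z, Z)), add(mul(Z, Z), mul(Z, Z))))
  step 5: S(add(S(add(add(SSZ, S^4(Z)), add(Z, Z))), add(mul(Z, Z), mul(Z, Z))))
  step 6: S(S(add(add(add(SSZ, S^4(Z)), add(Z, Z)), add(mul(Z, Z), mul(Z, Z)))))
  step 7: S(S(add(add(S(add(SZ, S^4(Z))), add(Z, Z)), add(mul(Z, Z), mul(Z, Z)))))
  step 8: S(S(add(S(add(add(SZ, S^4(Z)), add(Z, Z))), add(mul(Z, Z), mul(Z, Z)))))
  step 9: S(S(S(add(add(add(SZ, S^4(Z)), add(Z, Z)), add(mul(Z, Z), mul(Z, Z))))))
  step 10: S(S(S(add(add(S(add(Z, S^4(Z))), add(Z, Z)), add(mul(Z, Z), mul(Z, Z))))))
  step 11: S(S(S(add(S(add(add(Z, S^4(Z)), add(Z, Z))), add(mul(Z, Z), mul(Z, Z))))))
  step 12: S(S(S(S(add(add(add(Z, S^4(Z)), add(Z, Z)), add(mul(Z, Z), mul(Z, Z)))))))
  step 13: S(S(S(S(add(add(S^4(Z), add(Z, Z)), add(mul(Z, Z), mul(Z, Z)))))))
  step 14: S(S(S(S(add(S(add(SSSZ, add(Z, Z))), add(mul(Z, Z), mul(Z, Z)))))))
  step 15: S(S(S(S(S(add(add(SSSZ, add(Z, Z)), add(mul(Z, Z), mul(Z, Z))))))))
  step 16: S(S(S(S(S(add(S(add(SSZ, add(Z, Z))), add(mul(Z, Z), mul(Z, Z))))))))
  step 17: S(S(S(S(S(S(add(add(SSZ, add(Z, Z)), add(mul(Z, Z), mul(Z, Z)))))))))
  step 18: S(S(S(S(S(S(add(S(add(SZ, add(Z, Z))), add(mul(Z, Z), mul(Z, Z)))))))))
  step 19: S(S(S(S(S(S(S(add(add(SZ, add(Z, Z)), add(mul(Z, Z), mul(Z, Z))))))))))
  step 20: S(S(S(S(S(S(S(add(S(add(Z, add(Z, Z))), add(mul(Z, Z), mul(Z, Z))))))))))
  step 21: S(S(S(S(S(S(S(S(add(add(Z, add(Z, Z)), add(mul(Z, Z), mul(Z, Z)))))))))))
  step 22: S(S(S(S(S(S(S(S(add(add(Z, Z), add(mul(Z, Z), mul(Z, Z)))))))))))
  step 23: S(S(S(S(S(S(S(S(add(Z, add(mul(Z, Z), mul(Z, Z)))))))))))
  step 24: S(S(S(S(S(S(S(S(add(mul(Z, Z), mul(Z, Z))))))))))
  step 25: S(S(S(S(S(S(S(S(add(Z, mul(Z, Z))))))))))
  step 26: S(S(S(S(S(S(S(S(mul(Z, Z)))))))))
  step 27: S^8(Z)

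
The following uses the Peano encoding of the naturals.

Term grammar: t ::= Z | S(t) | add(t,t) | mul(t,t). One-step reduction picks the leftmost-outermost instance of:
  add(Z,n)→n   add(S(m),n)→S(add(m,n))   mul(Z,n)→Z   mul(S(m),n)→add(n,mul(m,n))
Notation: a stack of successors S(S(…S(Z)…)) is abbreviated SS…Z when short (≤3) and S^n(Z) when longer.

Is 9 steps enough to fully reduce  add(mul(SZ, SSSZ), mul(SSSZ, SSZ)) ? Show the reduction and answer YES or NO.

  start: add(mul(SZ, SSSZ), mul(SSSZ, SSZ))
  [1] add(add(SSSZ, mul(Z, SSSZ)), mul(SSSZ, SSZ))
  [2] add(S(add(SSZ, mul(Z, SSSZ))), mul(SSSZ, SSZ))
  [3] S(add(add(SSZ, mul(Z, SSSZ)), mul(SSSZ, SSZ)))
  [4] S(add(S(add(SZ, mul(Z, SSSZ))), mul(SSSZ, SSZ)))
  [5] S(S(add(add(SZ, mul(Z, SSSZ)), mul(SSSZ, SSZ))))
  [6] S(S(add(S(add(Z, mul(Z, SSSZ))), mul(SSSZ, SSZ))))
  [7] S(S(S(add(add(Z, mul(Z, SSSZ)), mul(SSSZ, SSZ)))))
  [8] S(S(S(add(mul(Z, SSSZ), mul(SSSZ, SSZ)))))
  [9] S(S(S(add(Z, mul(SSSZ, SSZ)))))

Answer: NO — after 9 steps the term is S(S(S(add(Z, mul(SSSZ, SSZ))))), not yet normal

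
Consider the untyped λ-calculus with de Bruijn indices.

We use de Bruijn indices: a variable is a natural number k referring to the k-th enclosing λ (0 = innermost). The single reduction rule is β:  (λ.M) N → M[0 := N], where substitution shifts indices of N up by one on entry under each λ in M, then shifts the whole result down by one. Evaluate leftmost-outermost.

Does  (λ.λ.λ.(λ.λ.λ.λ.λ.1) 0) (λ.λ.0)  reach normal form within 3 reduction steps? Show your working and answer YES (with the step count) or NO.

  start: (λ.λ.λ.(λ.λ.λ.λ.λ.1) 0) (λ.λ.0)
  step 1: λ.λ.(λ.λ.λ.λ.λ.1) 0
  step 2: λ.λ.λ.λ.λ.λ.1

Answer: YES — reaches normal form λ.λ.λ.λ.λ.λ.1 in 2 ≤ 3 steps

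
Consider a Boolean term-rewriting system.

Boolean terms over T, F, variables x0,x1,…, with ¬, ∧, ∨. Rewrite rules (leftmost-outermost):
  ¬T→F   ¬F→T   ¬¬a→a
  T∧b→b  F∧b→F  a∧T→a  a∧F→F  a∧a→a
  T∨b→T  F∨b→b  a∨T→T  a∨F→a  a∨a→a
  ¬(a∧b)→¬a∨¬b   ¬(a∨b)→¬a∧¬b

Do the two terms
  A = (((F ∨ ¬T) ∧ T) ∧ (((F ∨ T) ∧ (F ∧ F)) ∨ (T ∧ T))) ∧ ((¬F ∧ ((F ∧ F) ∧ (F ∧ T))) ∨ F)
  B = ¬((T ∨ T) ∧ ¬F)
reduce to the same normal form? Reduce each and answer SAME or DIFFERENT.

Term A:
  start: (((F ∨ ¬T) ∧ T) ∧ (((F ∨ T) ∧ (F ∧ F)) ∨ (T ∧ T))) ∧ ((¬F ∧ ((F ∧ F) ∧ (F ∧ T))) ∨ F)
  step 1: ((F ∨ ¬T) ∧ (((F ∨ T) ∧ (F ∧ F)) ∨ (T ∧ T))) ∧ ((¬F ∧ ((F ∧ F) ∧ (F ∧ T))) ∨ F)
  step 2: (¬T ∧ (((F ∨ T) ∧ (F ∧ F)) ∨ (T ∧ T))) ∧ ((¬F ∧ ((F ∧ F) ∧ (F ∧ T))) ∨ F)
  step 3: (F ∧ (((F ∨ T) ∧ (F ∧ F)) ∨ (T ∧ T))) ∧ ((¬F ∧ ((F ∧ F) ∧ (F ∧ T))) ∨ F)
  step 4: F ∧ ((¬F ∧ ((F ∧ F) ∧ (F ∧ T))) ∨ F)
  step 5: F

Term B:
  start: ¬((T ∨ T) ∧ ¬F)
  step 1: ¬(T ∨ T) ∨ ¬¬F
  step 2: (¬T ∧ ¬T) ∨ ¬¬F
  step 3: ¬T ∨ ¬¬F
  step 4: F ∨ ¬¬F
  step 5: ¬¬F
  step 6: F

Answer: SAME — A ⇓ F, B ⇓ F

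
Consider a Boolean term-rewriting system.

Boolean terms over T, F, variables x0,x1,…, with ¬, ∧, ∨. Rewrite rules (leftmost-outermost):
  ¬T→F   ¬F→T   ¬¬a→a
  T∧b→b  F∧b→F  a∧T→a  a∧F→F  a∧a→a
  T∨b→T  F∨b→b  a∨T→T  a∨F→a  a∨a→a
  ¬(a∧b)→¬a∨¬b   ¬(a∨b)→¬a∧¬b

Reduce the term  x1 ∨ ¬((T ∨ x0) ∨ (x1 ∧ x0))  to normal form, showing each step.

Answer: normal form = x1  (in 6 steps)

Derivation:
  start: x1 ∨ ¬((T ∨ x0) ∨ (x1 ∧ x0))
  step 1: x1 ∨ (¬(T ∨ x0) ∧ ¬(x1 ∧ x0))
  step 2: x1 ∨ ((¬T ∧ ¬x0) ∧ ¬(x1 ∧ x0))
  step 3: x1 ∨ ((F ∧ ¬x0) ∧ ¬(x1 ∧ x0))
  step 4: x1 ∨ (F ∧ ¬(x1 ∧ x0))
  step 5: x1 ∨ F
  step 6: x1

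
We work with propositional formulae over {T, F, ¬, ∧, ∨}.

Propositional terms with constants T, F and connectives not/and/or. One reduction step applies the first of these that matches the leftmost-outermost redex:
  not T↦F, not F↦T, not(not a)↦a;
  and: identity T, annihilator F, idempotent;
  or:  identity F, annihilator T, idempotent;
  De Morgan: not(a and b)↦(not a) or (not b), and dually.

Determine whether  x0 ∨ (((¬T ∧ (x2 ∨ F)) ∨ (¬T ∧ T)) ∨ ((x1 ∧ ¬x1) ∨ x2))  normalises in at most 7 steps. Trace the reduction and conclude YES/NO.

Answer: YES — reaches normal form x0 ∨ ((x1 ∧ ¬x1) ∨ x2) in 6 ≤ 7 steps

Working:
  start: x0 ∨ (((¬T ∧ (x2 ∨ F)) ∨ (¬T ∧ T)) ∨ ((x1 ∧ ¬x1) ∨ x2))
  [1] x0 ∨ (((F ∧ (x2 ∨ F)) ∨ (¬T ∧ T)) ∨ ((x1 ∧ ¬x1) ∨ x2))
  [2] x0 ∨ ((F ∨ (¬T ∧ T)) ∨ ((x1 ∧ ¬x1) ∨ x2))
  [3] x0 ∨ ((¬T ∧ T) ∨ ((x1 ∧ ¬x1) ∨ x2))
  [4] x0 ∨ (¬T ∨ ((x1 ∧ ¬x1) ∨ x2))
  [5] x0 ∨ (F ∨ ((x1 ∧ ¬x1) ∨ x2))
  [6] x0 ∨ ((x1 ∧ ¬x1) ∨ x2)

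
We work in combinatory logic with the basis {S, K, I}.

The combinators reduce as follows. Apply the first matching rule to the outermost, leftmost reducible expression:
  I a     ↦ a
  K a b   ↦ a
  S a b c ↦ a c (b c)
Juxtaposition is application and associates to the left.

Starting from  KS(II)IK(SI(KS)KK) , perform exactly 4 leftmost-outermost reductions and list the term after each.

Answer: after 4 steps: IK(KSK)K(K(SI(KS)KK))

Derivation:
  start: KS(II)IK(SI(KS)KK)
  [1] SIK(SI(KS)KK)
  [2] I(SI(KS)KK)(K(SI(KS)KK))
  [3] SI(KS)KK(K(SI(KS)KK))
  [4] IK(KSK)K(K(SI(KS)KK))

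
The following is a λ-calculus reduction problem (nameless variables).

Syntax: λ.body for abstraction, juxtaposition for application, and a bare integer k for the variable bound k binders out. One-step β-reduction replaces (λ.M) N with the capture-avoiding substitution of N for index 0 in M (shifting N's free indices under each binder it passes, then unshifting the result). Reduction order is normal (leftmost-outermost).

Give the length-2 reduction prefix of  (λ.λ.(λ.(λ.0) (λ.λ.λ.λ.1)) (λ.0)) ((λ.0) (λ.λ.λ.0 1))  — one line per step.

  start: (λ.λ.(λ.(λ.0) (λ.λ.λ.λ.1)) (λ.0)) ((λ.0) (λ.λ.λ.0 1))
  →1  λ.(λ.(λ.0) (λ.λ.λ.λ.1)) (λ.0)
  →2  λ.(λ.0) (λ.λ.λ.λ.1)

Answer: after 2 steps: λ.(λ.0) (λ.λ.λ.λ.1)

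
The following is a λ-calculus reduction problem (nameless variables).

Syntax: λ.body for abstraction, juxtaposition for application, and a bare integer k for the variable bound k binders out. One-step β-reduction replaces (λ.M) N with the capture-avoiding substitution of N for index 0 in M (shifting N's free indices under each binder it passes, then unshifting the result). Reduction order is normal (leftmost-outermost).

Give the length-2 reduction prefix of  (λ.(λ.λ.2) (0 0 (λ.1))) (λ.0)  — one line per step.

Answer: after 2 steps: λ.λ.0

Working:
  start: (λ.(λ.λ.2) (0 0 (λ.1))) (λ.0)
  step 1: (λ.λ.λ.0) ((λ.0) (λ.0) (λ.λ.0))
  step 2: λ.λ.0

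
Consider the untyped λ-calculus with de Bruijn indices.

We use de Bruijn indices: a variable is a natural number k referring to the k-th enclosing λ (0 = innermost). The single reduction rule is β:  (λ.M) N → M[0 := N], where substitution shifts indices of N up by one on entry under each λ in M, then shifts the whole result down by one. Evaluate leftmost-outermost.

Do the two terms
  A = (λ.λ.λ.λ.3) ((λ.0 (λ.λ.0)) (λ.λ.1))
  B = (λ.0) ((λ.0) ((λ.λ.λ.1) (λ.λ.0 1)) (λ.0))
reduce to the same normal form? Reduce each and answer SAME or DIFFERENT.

Term A:
  start: (λ.λ.λ.λ.3) ((λ.0 (λ.λ.0)) (λ.λ.1))
  →1  λ.λ.λ.(λ.0 (λ.λ.0)) (λ.λ.1)
  →2  λ.λ.λ.(λ.λ.1) (λ.λ.0)
  →3  λ.λ.λ.λ.λ.λ.0

Term B:
  start: (λ.0) ((λ.0) ((λ.λ.λ.1) (λ.λ.0 1)) (λ.0))
  →1  (λ.0) ((λ.λ.λ.1) (λ.λ.0 1)) (λ.0)
  →2  (λ.λ.λ.1) (λ.λ.0 1) (λ.0)
  →3  (λ.λ.1) (λ.0)
  →4  λ.λ.0

Answer: DIFFERENT — A ⇓ λ.λ.λ.λ.λ.λ.0, B ⇓ λ.λ.0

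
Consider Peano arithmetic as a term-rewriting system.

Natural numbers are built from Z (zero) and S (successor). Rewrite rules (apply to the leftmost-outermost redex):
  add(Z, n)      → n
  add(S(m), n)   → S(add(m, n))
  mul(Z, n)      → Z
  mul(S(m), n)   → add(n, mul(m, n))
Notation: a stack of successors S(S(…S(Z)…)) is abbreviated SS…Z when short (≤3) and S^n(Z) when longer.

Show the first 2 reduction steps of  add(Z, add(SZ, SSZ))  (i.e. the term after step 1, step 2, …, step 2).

Answer: after 2 steps: S(add(Z, SSZ))

Working:
  start: add(Z, add(SZ, SSZ))
  →1  add(SZ, SSZ)
  →2  S(add(Z, SSZ))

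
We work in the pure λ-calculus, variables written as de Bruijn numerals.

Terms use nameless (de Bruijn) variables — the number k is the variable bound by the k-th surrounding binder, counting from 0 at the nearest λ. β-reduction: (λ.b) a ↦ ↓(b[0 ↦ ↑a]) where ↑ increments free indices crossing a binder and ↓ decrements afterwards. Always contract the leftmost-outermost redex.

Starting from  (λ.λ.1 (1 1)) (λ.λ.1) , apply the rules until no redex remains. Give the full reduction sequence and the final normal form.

Answer: normal form = λ.λ.λ.λ.λ.1  (in 3 steps)

Working:
  start: (λ.λ.1 (1 1)) (λ.λ.1)
  [1] λ.(λ.λ.1) ((λ.λ.1) (λ.λ.1))
  [2] λ.λ.(λ.λ.1) (λ.λ.1)
  [3] λ.λ.λ.λ.λ.1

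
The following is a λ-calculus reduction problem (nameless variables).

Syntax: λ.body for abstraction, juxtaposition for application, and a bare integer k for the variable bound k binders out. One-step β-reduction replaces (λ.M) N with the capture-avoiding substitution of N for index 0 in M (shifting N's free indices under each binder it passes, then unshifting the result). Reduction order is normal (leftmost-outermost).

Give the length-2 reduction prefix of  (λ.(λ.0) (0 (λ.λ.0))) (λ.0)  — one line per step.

Answer: after 2 steps: (λ.0) (λ.λ.0)

Reduction:
  start: (λ.(λ.0) (0 (λ.λ.0))) (λ.0)
  [1] (λ.0) ((λ.0) (λ.λ.0))
  [2] (λ.0) (λ.λ.0)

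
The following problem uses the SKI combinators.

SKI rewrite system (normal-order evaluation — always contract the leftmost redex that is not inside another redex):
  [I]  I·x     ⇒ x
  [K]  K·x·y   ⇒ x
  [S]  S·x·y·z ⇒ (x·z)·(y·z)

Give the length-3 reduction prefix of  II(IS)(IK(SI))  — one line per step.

Answer: after 3 steps: S(IK(SI))

Working:
  start: II(IS)(IK(SI))
  step 1: I(IS)(IK(SI))
  step 2: IS(IK(SI))
  step 3: S(IK(SI))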